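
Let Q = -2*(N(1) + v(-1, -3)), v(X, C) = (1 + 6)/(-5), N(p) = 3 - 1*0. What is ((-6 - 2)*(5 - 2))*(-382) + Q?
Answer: 45824/5 ≈ 9164.8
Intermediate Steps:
N(p) = 3 (N(p) = 3 + 0 = 3)
v(X, C) = -7/5 (v(X, C) = 7*(-⅕) = -7/5)
Q = -16/5 (Q = -2*(3 - 7/5) = -2*8/5 = -16/5 ≈ -3.2000)
((-6 - 2)*(5 - 2))*(-382) + Q = ((-6 - 2)*(5 - 2))*(-382) - 16/5 = -8*3*(-382) - 16/5 = -24*(-382) - 16/5 = 9168 - 16/5 = 45824/5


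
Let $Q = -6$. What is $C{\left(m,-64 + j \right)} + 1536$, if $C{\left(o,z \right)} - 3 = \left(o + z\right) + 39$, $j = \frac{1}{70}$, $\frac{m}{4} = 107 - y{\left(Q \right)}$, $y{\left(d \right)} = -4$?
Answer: $\frac{137061}{70} \approx 1958.0$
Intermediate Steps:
$m = 444$ ($m = 4 \left(107 - -4\right) = 4 \left(107 + 4\right) = 4 \cdot 111 = 444$)
$j = \frac{1}{70} \approx 0.014286$
$C{\left(o,z \right)} = 42 + o + z$ ($C{\left(o,z \right)} = 3 + \left(\left(o + z\right) + 39\right) = 3 + \left(39 + o + z\right) = 42 + o + z$)
$C{\left(m,-64 + j \right)} + 1536 = \left(42 + 444 + \left(-64 + \frac{1}{70}\right)\right) + 1536 = \left(42 + 444 - \frac{4479}{70}\right) + 1536 = \frac{29541}{70} + 1536 = \frac{137061}{70}$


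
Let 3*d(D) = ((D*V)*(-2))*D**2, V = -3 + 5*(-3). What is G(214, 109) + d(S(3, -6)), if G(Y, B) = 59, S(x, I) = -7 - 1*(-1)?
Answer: -2533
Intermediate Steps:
V = -18 (V = -3 - 15 = -18)
S(x, I) = -6 (S(x, I) = -7 + 1 = -6)
d(D) = 12*D**3 (d(D) = (((D*(-18))*(-2))*D**2)/3 = ((-18*D*(-2))*D**2)/3 = ((36*D)*D**2)/3 = (36*D**3)/3 = 12*D**3)
G(214, 109) + d(S(3, -6)) = 59 + 12*(-6)**3 = 59 + 12*(-216) = 59 - 2592 = -2533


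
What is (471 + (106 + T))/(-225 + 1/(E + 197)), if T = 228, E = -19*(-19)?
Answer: -449190/125549 ≈ -3.5778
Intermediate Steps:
E = 361
(471 + (106 + T))/(-225 + 1/(E + 197)) = (471 + (106 + 228))/(-225 + 1/(361 + 197)) = (471 + 334)/(-225 + 1/558) = 805/(-225 + 1/558) = 805/(-125549/558) = 805*(-558/125549) = -449190/125549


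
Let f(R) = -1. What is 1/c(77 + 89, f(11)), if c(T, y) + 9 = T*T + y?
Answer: 1/27546 ≈ 3.6303e-5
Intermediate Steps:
c(T, y) = -9 + y + T² (c(T, y) = -9 + (T*T + y) = -9 + (T² + y) = -9 + (y + T²) = -9 + y + T²)
1/c(77 + 89, f(11)) = 1/(-9 - 1 + (77 + 89)²) = 1/(-9 - 1 + 166²) = 1/(-9 - 1 + 27556) = 1/27546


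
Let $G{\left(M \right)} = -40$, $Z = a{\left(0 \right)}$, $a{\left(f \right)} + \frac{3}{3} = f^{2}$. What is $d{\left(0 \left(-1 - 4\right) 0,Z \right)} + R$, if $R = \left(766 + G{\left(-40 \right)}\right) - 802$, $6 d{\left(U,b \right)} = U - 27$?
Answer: $- \frac{161}{2} \approx -80.5$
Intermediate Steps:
$a{\left(f \right)} = -1 + f^{2}$
$Z = -1$ ($Z = -1 + 0^{2} = -1 + 0 = -1$)
$d{\left(U,b \right)} = - \frac{9}{2} + \frac{U}{6}$ ($d{\left(U,b \right)} = \frac{U - 27}{6} = \frac{-27 + U}{6} = - \frac{9}{2} + \frac{U}{6}$)
$R = -76$ ($R = \left(766 - 40\right) - 802 = 726 - 802 = -76$)
$d{\left(0 \left(-1 - 4\right) 0,Z \right)} + R = \left(- \frac{9}{2} + \frac{0 \left(-1 - 4\right) 0}{6}\right) - 76 = \left(- \frac{9}{2} + \frac{0 \left(\left(-5\right) 0\right)}{6}\right) - 76 = \left(- \frac{9}{2} + \frac{0 \cdot 0}{6}\right) - 76 = \left(- \frac{9}{2} + \frac{1}{6} \cdot 0\right) - 76 = \left(- \frac{9}{2} + 0\right) - 76 = - \frac{9}{2} - 76 = - \frac{161}{2}$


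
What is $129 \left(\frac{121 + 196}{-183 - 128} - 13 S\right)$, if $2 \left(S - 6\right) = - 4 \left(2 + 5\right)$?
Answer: $\frac{4131483}{311} \approx 13285.0$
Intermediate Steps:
$S = -8$ ($S = 6 + \frac{\left(-4\right) \left(2 + 5\right)}{2} = 6 + \frac{\left(-4\right) 7}{2} = 6 + \frac{1}{2} \left(-28\right) = 6 - 14 = -8$)
$129 \left(\frac{121 + 196}{-183 - 128} - 13 S\right) = 129 \left(\frac{121 + 196}{-183 - 128} - -104\right) = 129 \left(\frac{317}{-311} + 104\right) = 129 \left(317 \left(- \frac{1}{311}\right) + 104\right) = 129 \left(- \frac{317}{311} + 104\right) = 129 \cdot \frac{32027}{311} = \frac{4131483}{311}$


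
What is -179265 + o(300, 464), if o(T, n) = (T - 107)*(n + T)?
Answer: -31813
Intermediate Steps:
o(T, n) = (-107 + T)*(T + n)
-179265 + o(300, 464) = -179265 + (300² - 107*300 - 107*464 + 300*464) = -179265 + (90000 - 32100 - 49648 + 139200) = -179265 + 147452 = -31813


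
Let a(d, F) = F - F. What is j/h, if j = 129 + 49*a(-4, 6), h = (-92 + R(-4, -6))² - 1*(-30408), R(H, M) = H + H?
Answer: 129/40408 ≈ 0.0031924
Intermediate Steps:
a(d, F) = 0
R(H, M) = 2*H
h = 40408 (h = (-92 + 2*(-4))² - 1*(-30408) = (-92 - 8)² + 30408 = (-100)² + 30408 = 10000 + 30408 = 40408)
j = 129 (j = 129 + 49*0 = 129 + 0 = 129)
j/h = 129/40408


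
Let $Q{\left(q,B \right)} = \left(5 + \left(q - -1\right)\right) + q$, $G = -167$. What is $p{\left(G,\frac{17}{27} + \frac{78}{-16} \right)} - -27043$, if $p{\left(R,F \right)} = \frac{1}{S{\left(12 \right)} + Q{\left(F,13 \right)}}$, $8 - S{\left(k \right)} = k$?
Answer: $\frac{18957035}{701} \approx 27043.0$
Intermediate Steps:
$S{\left(k \right)} = 8 - k$
$Q{\left(q,B \right)} = 6 + 2 q$ ($Q{\left(q,B \right)} = \left(5 + \left(q + 1\right)\right) + q = \left(5 + \left(1 + q\right)\right) + q = \left(6 + q\right) + q = 6 + 2 q$)
$p{\left(R,F \right)} = \frac{1}{2 + 2 F}$ ($p{\left(R,F \right)} = \frac{1}{\left(8 - 12\right) + \left(6 + 2 F\right)} = \frac{1}{-4 + \left(6 + 2 F\right)} = \frac{1}{2 + 2 F}$)
$p{\left(G,\frac{17}{27} + \frac{78}{-16} \right)} - -27043 = \frac{1}{2 \left(1 + \left(\frac{17}{27} + \frac{78}{-16}\right)\right)} - -27043 = \frac{1}{2 \left(1 + \left(17 \cdot \frac{1}{27} + 78 \left(- \frac{1}{16}\right)\right)\right)} + 27043 = \frac{1}{2 \left(1 + \left(\frac{17}{27} - \frac{39}{8}\right)\right)} + 27043 = \frac{1}{2 \left(1 - \frac{917}{216}\right)} + 27043 = \frac{1}{2 \left(- \frac{701}{216}\right)} + 27043 = \frac{1}{2} \left(- \frac{216}{701}\right) + 27043 = - \frac{108}{701} + 27043 = \frac{18957035}{701}$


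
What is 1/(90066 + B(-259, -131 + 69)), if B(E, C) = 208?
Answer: 1/90274 ≈ 1.1077e-5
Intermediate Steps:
1/(90066 + B(-259, -131 + 69)) = 1/(90066 + 208) = 1/90274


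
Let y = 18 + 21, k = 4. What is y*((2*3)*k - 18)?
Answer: 234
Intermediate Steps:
y = 39
y*((2*3)*k - 18) = 39*((2*3)*4 - 18) = 39*(6*4 - 18) = 39*(24 - 18) = 39*6 = 234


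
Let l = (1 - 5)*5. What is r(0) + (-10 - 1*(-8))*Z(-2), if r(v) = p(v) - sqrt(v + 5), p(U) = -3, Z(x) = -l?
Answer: -43 - sqrt(5) ≈ -45.236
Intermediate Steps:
l = -20 (l = -4*5 = -20)
Z(x) = 20 (Z(x) = -1*(-20) = 20)
r(v) = -3 - sqrt(5 + v) (r(v) = -3 - sqrt(v + 5) = -3 - sqrt(5 + v))
r(0) + (-10 - 1*(-8))*Z(-2) = (-3 - sqrt(5 + 0)) + (-10 - 1*(-8))*20 = (-3 - sqrt(5)) + (-10 + 8)*20 = (-3 - sqrt(5)) - 2*20 = (-3 - sqrt(5)) - 40 = -43 - sqrt(5)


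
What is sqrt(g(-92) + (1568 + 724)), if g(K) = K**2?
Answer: 2*sqrt(2689) ≈ 103.71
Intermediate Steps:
sqrt(g(-92) + (1568 + 724)) = sqrt((-92)**2 + (1568 + 724)) = sqrt(8464 + 2292) = sqrt(10756) = 2*sqrt(2689)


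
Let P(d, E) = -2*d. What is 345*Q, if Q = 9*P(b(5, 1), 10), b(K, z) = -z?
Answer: 6210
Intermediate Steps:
Q = 18 (Q = 9*(-(-2)) = 9*(-2*(-1)) = 9*2 = 18)
345*Q = 345*18 = 6210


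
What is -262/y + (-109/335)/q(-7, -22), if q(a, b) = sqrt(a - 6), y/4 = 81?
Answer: -131/162 + 109*I*sqrt(13)/4355 ≈ -0.80864 + 0.090242*I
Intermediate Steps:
y = 324 (y = 4*81 = 324)
q(a, b) = sqrt(-6 + a)
-262/y + (-109/335)/q(-7, -22) = -262/324 + (-109/335)/(sqrt(-6 - 7)) = -262*1/324 + (-109*1/335)/(sqrt(-13)) = -131/162 - 109*(-I*sqrt(13)/13)/335 = -131/162 - (-109)*I*sqrt(13)/4355 = -131/162 + 109*I*sqrt(13)/4355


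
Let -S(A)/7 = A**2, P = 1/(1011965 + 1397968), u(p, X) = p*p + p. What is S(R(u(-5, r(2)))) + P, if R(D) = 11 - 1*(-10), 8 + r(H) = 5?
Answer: -7439463170/2409933 ≈ -3087.0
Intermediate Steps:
r(H) = -3 (r(H) = -8 + 5 = -3)
u(p, X) = p + p**2 (u(p, X) = p**2 + p = p + p**2)
P = 1/2409933 ≈ 4.1495e-7
R(D) = 21 (R(D) = 11 + 10 = 21)
S(A) = -7*A**2
S(R(u(-5, r(2)))) + P = -7*21**2 + 1/2409933 = -7*441 + 1/2409933 = -3087 + 1/2409933 = -7439463170/2409933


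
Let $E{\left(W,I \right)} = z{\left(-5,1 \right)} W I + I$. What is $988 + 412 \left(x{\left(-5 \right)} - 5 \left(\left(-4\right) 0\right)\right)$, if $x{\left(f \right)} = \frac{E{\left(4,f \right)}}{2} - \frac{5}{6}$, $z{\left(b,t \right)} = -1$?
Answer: $\frac{11204}{3} \approx 3734.7$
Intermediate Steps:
$E{\left(W,I \right)} = I - I W$ ($E{\left(W,I \right)} = - W I + I = - I W + I = I - I W$)
$x{\left(f \right)} = - \frac{5}{6} - \frac{3 f}{2}$ ($x{\left(f \right)} = \frac{f \left(1 - 4\right)}{2} - \frac{5}{6} = f \left(1 - 4\right) \frac{1}{2} - \frac{5}{6} = f \left(-3\right) \frac{1}{2} - \frac{5}{6} = - 3 f \frac{1}{2} - \frac{5}{6} = - \frac{3 f}{2} - \frac{5}{6} = - \frac{5}{6} - \frac{3 f}{2}$)
$988 + 412 \left(x{\left(-5 \right)} - 5 \left(\left(-4\right) 0\right)\right) = 988 + 412 \left(\left(- \frac{5}{6} - - \frac{15}{2}\right) - 5 \left(\left(-4\right) 0\right)\right) = 988 + 412 \left(\left(- \frac{5}{6} + \frac{15}{2}\right) - 0\right) = 988 + 412 \left(\frac{20}{3} + 0\right) = 988 + 412 \cdot \frac{20}{3} = 988 + \frac{8240}{3} = \frac{11204}{3}$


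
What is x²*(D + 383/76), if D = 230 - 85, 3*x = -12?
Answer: 45612/19 ≈ 2400.6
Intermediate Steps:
x = -4 (x = (⅓)*(-12) = -4)
D = 145
x²*(D + 383/76) = (-4)²*(145 + 383/76) = 16*(145 + 383*(1/76)) = 16*(145 + 383/76) = 16*(11403/76) = 45612/19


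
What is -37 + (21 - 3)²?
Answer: 287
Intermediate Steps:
-37 + (21 - 3)² = -37 + 18² = -37 + 324 = 287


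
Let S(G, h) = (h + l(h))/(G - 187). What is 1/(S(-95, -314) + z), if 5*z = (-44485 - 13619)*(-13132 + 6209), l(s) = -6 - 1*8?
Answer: 705/56717813692 ≈ 1.2430e-8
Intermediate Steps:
l(s) = -14 (l(s) = -6 - 8 = -14)
z = 402253992/5 (z = ((-44485 - 13619)*(-13132 + 6209))/5 = (-58104*(-6923))/5 = (⅕)*402253992 = 402253992/5 ≈ 8.0451e+7)
S(G, h) = (-14 + h)/(-187 + G) (S(G, h) = (h - 14)/(G - 187) = (-14 + h)/(-187 + G))
1/(S(-95, -314) + z) = 1/((-14 - 314)/(-187 - 95) + 402253992/5) = 1/(-328/(-282) + 402253992/5) = 1/(-1/282*(-328) + 402253992/5) = 1/(164/141 + 402253992/5) = 1/(56717813692/705) = 705/56717813692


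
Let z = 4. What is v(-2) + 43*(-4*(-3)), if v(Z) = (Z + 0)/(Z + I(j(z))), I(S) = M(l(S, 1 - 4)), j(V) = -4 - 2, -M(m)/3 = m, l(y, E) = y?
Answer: 4127/8 ≈ 515.88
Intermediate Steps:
M(m) = -3*m
j(V) = -6
I(S) = -3*S
v(Z) = Z/(18 + Z) (v(Z) = (Z + 0)/(Z - 3*(-6)) = Z/(Z + 18) = Z/(18 + Z))
v(-2) + 43*(-4*(-3)) = -2/(18 - 2) + 43*(-4*(-3)) = -2/16 + 43*12 = -2*1/16 + 516 = -⅛ + 516 = 4127/8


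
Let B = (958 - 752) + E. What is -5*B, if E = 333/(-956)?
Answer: -983015/956 ≈ -1028.3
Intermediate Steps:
E = -333/956 (E = 333*(-1/956) = -333/956 ≈ -0.34833)
B = 196603/956 (B = (958 - 752) - 333/956 = 206 - 333/956 = 196603/956 ≈ 205.65)
-5*B = -5*196603/956 = -983015/956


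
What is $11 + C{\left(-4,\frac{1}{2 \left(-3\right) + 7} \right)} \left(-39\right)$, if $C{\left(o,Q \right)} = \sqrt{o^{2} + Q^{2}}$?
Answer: $11 - 39 \sqrt{17} \approx -149.8$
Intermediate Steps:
$C{\left(o,Q \right)} = \sqrt{Q^{2} + o^{2}}$
$11 + C{\left(-4,\frac{1}{2 \left(-3\right) + 7} \right)} \left(-39\right) = 11 + \sqrt{\left(\frac{1}{2 \left(-3\right) + 7}\right)^{2} + \left(-4\right)^{2}} \left(-39\right) = 11 + \sqrt{\left(\frac{1}{-6 + 7}\right)^{2} + 16} \left(-39\right) = 11 + \sqrt{\left(1^{-1}\right)^{2} + 16} \left(-39\right) = 11 + \sqrt{1^{2} + 16} \left(-39\right) = 11 + \sqrt{1 + 16} \left(-39\right) = 11 + \sqrt{17} \left(-39\right) = 11 - 39 \sqrt{17}$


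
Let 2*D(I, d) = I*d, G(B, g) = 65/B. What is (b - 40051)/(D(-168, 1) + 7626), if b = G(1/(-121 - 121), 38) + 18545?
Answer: -6206/1257 ≈ -4.9371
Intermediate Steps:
D(I, d) = I*d/2 (D(I, d) = (I*d)/2 = I*d/2)
b = 2815 (b = 65/(1/(-121 - 121)) + 18545 = 65/(1/(-242)) + 18545 = 65/(-1/242) + 18545 = 65*(-242) + 18545 = -15730 + 18545 = 2815)
(b - 40051)/(D(-168, 1) + 7626) = (2815 - 40051)/((½)*(-168)*1 + 7626) = -37236/(-84 + 7626) = -37236/7542 = -37236*1/7542 = -6206/1257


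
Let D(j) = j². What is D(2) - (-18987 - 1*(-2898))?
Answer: 16093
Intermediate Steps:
D(2) - (-18987 - 1*(-2898)) = 2² - (-18987 - 1*(-2898)) = 4 - (-18987 + 2898) = 4 - 1*(-16089) = 4 + 16089 = 16093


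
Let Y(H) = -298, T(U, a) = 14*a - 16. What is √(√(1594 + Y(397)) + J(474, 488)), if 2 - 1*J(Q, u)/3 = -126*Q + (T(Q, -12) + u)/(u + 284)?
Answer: √6675498282/193 ≈ 423.34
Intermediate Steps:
T(U, a) = -16 + 14*a
J(Q, u) = 6 + 378*Q - 3*(-184 + u)/(284 + u) (J(Q, u) = 6 - 3*(-126*Q + ((-16 + 14*(-12)) + u)/(u + 284)) = 6 - 3*(-126*Q + ((-16 - 168) + u)/(284 + u)) = 6 - 3*(-126*Q + (-184 + u)/(284 + u)) = 6 + (378*Q - 3*(-184 + u)/(284 + u)) = 6 + 378*Q - 3*(-184 + u)/(284 + u))
√(√(1594 + Y(397)) + J(474, 488)) = √(√(1594 - 298) + 3*(752 + 488 + 35784*474 + 126*474*488)/(284 + 488)) = √(√1296 + 3*(752 + 488 + 16961616 + 29145312)/772) = √(36 + 3*(1/772)*46108168) = √(36 + 34581126/193) = √(34588074/193) = √6675498282/193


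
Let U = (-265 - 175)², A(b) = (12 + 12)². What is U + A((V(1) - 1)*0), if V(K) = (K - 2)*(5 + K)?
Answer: 194176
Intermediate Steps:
V(K) = (-2 + K)*(5 + K)
A(b) = 576 (A(b) = 24² = 576)
U = 193600 (U = (-440)² = 193600)
U + A((V(1) - 1)*0) = 193600 + 576 = 194176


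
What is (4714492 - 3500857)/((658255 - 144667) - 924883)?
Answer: -242727/82259 ≈ -2.9508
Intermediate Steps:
(4714492 - 3500857)/((658255 - 144667) - 924883) = 1213635/(513588 - 924883) = 1213635/(-411295) = 1213635*(-1/411295) = -242727/82259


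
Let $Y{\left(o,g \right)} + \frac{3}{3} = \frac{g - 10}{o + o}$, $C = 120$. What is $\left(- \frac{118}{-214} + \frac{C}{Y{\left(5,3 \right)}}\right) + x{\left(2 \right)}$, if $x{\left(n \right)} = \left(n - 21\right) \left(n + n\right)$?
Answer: $- \frac{265641}{1819} \approx -146.04$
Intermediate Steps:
$Y{\left(o,g \right)} = -1 + \frac{-10 + g}{2 o}$ ($Y{\left(o,g \right)} = -1 + \frac{g - 10}{o + o} = -1 + \frac{-10 + g}{2 o}$)
$x{\left(n \right)} = 2 n \left(-21 + n\right)$ ($x{\left(n \right)} = \left(-21 + n\right) 2 n = 2 n \left(-21 + n\right)$)
$\left(- \frac{118}{-214} + \frac{C}{Y{\left(5,3 \right)}}\right) + x{\left(2 \right)} = \left(- \frac{118}{-214} + \frac{120}{\frac{1}{5} \left(-5 + \frac{1}{2} \cdot 3 - 5\right)}\right) + 2 \cdot 2 \left(-21 + 2\right) = \left(\left(-118\right) \left(- \frac{1}{214}\right) + \frac{120}{\frac{1}{5} \left(-5 + \frac{3}{2} - 5\right)}\right) + 2 \cdot 2 \left(-19\right) = \left(\frac{59}{107} + \frac{120}{\frac{1}{5} \left(- \frac{17}{2}\right)}\right) - 76 = \left(\frac{59}{107} + \frac{120}{- \frac{17}{10}}\right) - 76 = \left(\frac{59}{107} + 120 \left(- \frac{10}{17}\right)\right) - 76 = \left(\frac{59}{107} - \frac{1200}{17}\right) - 76 = - \frac{127397}{1819} - 76 = - \frac{265641}{1819}$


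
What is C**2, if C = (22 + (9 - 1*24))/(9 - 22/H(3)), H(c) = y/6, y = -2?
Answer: 49/5625 ≈ 0.0087111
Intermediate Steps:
H(c) = -1/3 (H(c) = -2/6 = -2*1/6 = -1/3)
C = 7/75 (C = (22 + (9 - 1*24))/(9 - 22/(-1/3)) = (22 + (9 - 24))/(9 - 22*(-3)) = (22 - 15)/(9 + 66) = 7/75 ≈ 0.093333)
C**2 = (7/75)**2 = 49/5625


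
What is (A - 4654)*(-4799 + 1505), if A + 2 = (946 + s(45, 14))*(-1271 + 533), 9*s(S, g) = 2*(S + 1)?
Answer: 2339886312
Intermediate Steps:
s(S, g) = 2/9 + 2*S/9 (s(S, g) = (2*(S + 1))/9 = (2*(1 + S))/9 = (2 + 2*S)/9 = 2/9 + 2*S/9)
A = -705694 (A = -2 + (946 + (2/9 + (2/9)*45))*(-1271 + 533) = -2 + (946 + (2/9 + 10))*(-738) = -2 + (946 + 92/9)*(-738) = -2 + (8606/9)*(-738) = -2 - 705692 = -705694)
(A - 4654)*(-4799 + 1505) = (-705694 - 4654)*(-4799 + 1505) = -710348*(-3294) = 2339886312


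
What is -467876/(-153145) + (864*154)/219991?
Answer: 123305370236/33690521695 ≈ 3.6599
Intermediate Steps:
-467876/(-153145) + (864*154)/219991 = -467876*(-1/153145) + 133056*(1/219991) = 467876/153145 + 133056/219991 = 123305370236/33690521695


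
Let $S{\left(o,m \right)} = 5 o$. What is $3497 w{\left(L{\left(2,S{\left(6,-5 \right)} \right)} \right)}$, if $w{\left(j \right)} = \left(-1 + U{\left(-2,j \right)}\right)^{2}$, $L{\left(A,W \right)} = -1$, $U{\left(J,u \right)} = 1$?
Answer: $0$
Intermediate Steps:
$w{\left(j \right)} = 0$ ($w{\left(j \right)} = \left(-1 + 1\right)^{2} = 0^{2} = 0$)
$3497 w{\left(L{\left(2,S{\left(6,-5 \right)} \right)} \right)} = 3497 \cdot 0 = 0$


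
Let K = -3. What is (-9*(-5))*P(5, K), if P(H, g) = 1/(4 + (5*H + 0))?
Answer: 45/29 ≈ 1.5517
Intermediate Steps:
P(H, g) = 1/(4 + 5*H)
(-9*(-5))*P(5, K) = (-9*(-5))/(4 + 5*5) = 45/(4 + 25) = 45/29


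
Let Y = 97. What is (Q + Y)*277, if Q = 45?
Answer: 39334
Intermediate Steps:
(Q + Y)*277 = (45 + 97)*277 = 142*277 = 39334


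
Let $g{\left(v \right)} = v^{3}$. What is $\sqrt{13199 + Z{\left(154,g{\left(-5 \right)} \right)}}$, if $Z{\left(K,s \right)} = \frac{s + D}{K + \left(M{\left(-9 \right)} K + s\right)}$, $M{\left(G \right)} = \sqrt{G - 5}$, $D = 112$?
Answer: $\sqrt{2} \sqrt{\frac{191379 + 1016323 i \sqrt{14}}{29 + 154 i \sqrt{14}}} \approx 114.89 + 9.794 \cdot 10^{-5} i$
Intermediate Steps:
$M{\left(G \right)} = \sqrt{-5 + G}$
$Z{\left(K,s \right)} = \frac{112 + s}{K + s + i K \sqrt{14}}$ ($Z{\left(K,s \right)} = \frac{s + 112}{K + \left(\sqrt{-5 - 9} K + s\right)} = \frac{112 + s}{K + \left(\sqrt{-14} K + s\right)} = \frac{112 + s}{K + \left(i \sqrt{14} K + s\right)} = \frac{112 + s}{K + \left(i K \sqrt{14} + s\right)} = \frac{112 + s}{K + \left(s + i K \sqrt{14}\right)} = \frac{112 + s}{K + s + i K \sqrt{14}}$)
$\sqrt{13199 + Z{\left(154,g{\left(-5 \right)} \right)}} = \sqrt{13199 + \frac{112 + \left(-5\right)^{3}}{154 + \left(-5\right)^{3} + i 154 \sqrt{14}}} = \sqrt{13199 + \frac{112 - 125}{154 - 125 + 154 i \sqrt{14}}} = \sqrt{13199 + \frac{1}{29 + 154 i \sqrt{14}} \left(-13\right)} = \sqrt{13199 - \frac{13}{29 + 154 i \sqrt{14}}}$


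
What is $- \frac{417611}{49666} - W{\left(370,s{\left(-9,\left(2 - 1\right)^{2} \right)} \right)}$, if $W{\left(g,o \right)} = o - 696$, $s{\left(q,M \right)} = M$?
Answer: $\frac{34100259}{49666} \approx 686.59$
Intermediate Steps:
$W{\left(g,o \right)} = -696 + o$
$- \frac{417611}{49666} - W{\left(370,s{\left(-9,\left(2 - 1\right)^{2} \right)} \right)} = - \frac{417611}{49666} - \left(-696 + \left(2 - 1\right)^{2}\right) = \left(-417611\right) \frac{1}{49666} - \left(-696 + 1^{2}\right) = - \frac{417611}{49666} - \left(-696 + 1\right) = - \frac{417611}{49666} - -695 = - \frac{417611}{49666} + 695 = \frac{34100259}{49666}$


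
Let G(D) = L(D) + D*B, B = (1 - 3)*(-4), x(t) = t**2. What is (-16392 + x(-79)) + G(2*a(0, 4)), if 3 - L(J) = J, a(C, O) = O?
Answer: -10092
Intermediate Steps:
L(J) = 3 - J
B = 8 (B = -2*(-4) = 8)
G(D) = 3 + 7*D (G(D) = (3 - D) + D*8 = (3 - D) + 8*D = 3 + 7*D)
(-16392 + x(-79)) + G(2*a(0, 4)) = (-16392 + (-79)**2) + (3 + 7*(2*4)) = (-16392 + 6241) + (3 + 7*8) = -10151 + (3 + 56) = -10151 + 59 = -10092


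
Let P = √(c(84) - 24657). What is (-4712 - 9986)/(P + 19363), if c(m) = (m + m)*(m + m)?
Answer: -142298687/187461101 + 7349*√3567/187461101 ≈ -0.75674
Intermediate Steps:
c(m) = 4*m² (c(m) = (2*m)*(2*m) = 4*m²)
P = √3567 (P = √(4*84² - 24657) = √(4*7056 - 24657) = √(28224 - 24657) = √3567 ≈ 59.724)
(-4712 - 9986)/(P + 19363) = (-4712 - 9986)/(√3567 + 19363) = -14698/(19363 + √3567)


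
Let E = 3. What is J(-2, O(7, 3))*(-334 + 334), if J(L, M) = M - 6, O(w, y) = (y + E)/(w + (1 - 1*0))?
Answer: 0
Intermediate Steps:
O(w, y) = (3 + y)/(1 + w) (O(w, y) = (y + 3)/(w + (1 - 1*0)) = (3 + y)/(w + (1 + 0)) = (3 + y)/(w + 1) = (3 + y)/(1 + w))
J(L, M) = -6 + M
J(-2, O(7, 3))*(-334 + 334) = (-6 + (3 + 3)/(1 + 7))*(-334 + 334) = (-6 + 6/8)*0 = (-6 + (1/8)*6)*0 = (-6 + 3/4)*0 = -21/4*0 = 0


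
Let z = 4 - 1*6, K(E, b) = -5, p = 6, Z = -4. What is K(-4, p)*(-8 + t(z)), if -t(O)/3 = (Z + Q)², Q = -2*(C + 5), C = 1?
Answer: 3880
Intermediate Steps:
Q = -12 (Q = -2*(1 + 5) = -2*6 = -12)
z = -2 (z = 4 - 6 = -2)
t(O) = -768 (t(O) = -3*(-4 - 12)² = -3*(-16)² = -3*256 = -768)
K(-4, p)*(-8 + t(z)) = -5*(-8 - 768) = -5*(-776) = 3880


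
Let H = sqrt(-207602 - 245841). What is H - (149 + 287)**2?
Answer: -190096 + I*sqrt(453443) ≈ -1.901e+5 + 673.38*I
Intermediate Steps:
H = I*sqrt(453443) (H = sqrt(-453443) = I*sqrt(453443) ≈ 673.38*I)
H - (149 + 287)**2 = I*sqrt(453443) - (149 + 287)**2 = I*sqrt(453443) - 1*436**2 = I*sqrt(453443) - 1*190096 = I*sqrt(453443) - 190096 = -190096 + I*sqrt(453443)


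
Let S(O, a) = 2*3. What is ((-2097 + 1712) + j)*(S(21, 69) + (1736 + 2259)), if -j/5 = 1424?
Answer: -30027505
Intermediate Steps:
S(O, a) = 6
j = -7120 (j = -5*1424 = -7120)
((-2097 + 1712) + j)*(S(21, 69) + (1736 + 2259)) = ((-2097 + 1712) - 7120)*(6 + (1736 + 2259)) = (-385 - 7120)*(6 + 3995) = -7505*4001 = -30027505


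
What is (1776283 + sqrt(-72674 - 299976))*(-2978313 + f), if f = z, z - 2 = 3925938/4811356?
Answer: -12726810643561053587/2405678 - 35824276434445*I*sqrt(14906)/2405678 ≈ -5.2903e+12 - 1.8181e+9*I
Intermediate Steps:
z = 6774325/2405678 (z = 2 + 3925938/4811356 = 2 + 3925938*(1/4811356) = 2 + 1962969/2405678 = 6774325/2405678 ≈ 2.8160)
f = 6774325/2405678 ≈ 2.8160
(1776283 + sqrt(-72674 - 299976))*(-2978313 + f) = (1776283 + sqrt(-72674 - 299976))*(-2978313 + 6774325/2405678) = (1776283 + sqrt(-372650))*(-7164855286889/2405678) = (1776283 + 5*I*sqrt(14906))*(-7164855286889/2405678) = -12726810643561053587/2405678 - 35824276434445*I*sqrt(14906)/2405678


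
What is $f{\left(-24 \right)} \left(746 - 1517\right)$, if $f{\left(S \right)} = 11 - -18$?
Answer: $-22359$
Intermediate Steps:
$f{\left(S \right)} = 29$ ($f{\left(S \right)} = 11 + 18 = 29$)
$f{\left(-24 \right)} \left(746 - 1517\right) = 29 \left(746 - 1517\right) = 29 \left(-771\right) = -22359$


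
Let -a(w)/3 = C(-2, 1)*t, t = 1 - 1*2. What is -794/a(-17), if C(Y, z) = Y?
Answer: 397/3 ≈ 132.33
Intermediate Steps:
t = -1 (t = 1 - 2 = -1)
a(w) = -6 (a(w) = -(-6)*(-1) = -3*2 = -6)
-794/a(-17) = -794/(-6) = -794*(-⅙) = 397/3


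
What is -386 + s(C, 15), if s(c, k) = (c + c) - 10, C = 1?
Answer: -394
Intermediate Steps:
s(c, k) = -10 + 2*c (s(c, k) = 2*c - 10 = -10 + 2*c)
-386 + s(C, 15) = -386 + (-10 + 2*1) = -386 + (-10 + 2) = -386 - 8 = -394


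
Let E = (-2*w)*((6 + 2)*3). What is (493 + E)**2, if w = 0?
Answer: 243049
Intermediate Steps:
E = 0 (E = (-2*0)*((6 + 2)*3) = 0*(8*3) = 0*24 = 0)
(493 + E)**2 = (493 + 0)**2 = 493**2 = 243049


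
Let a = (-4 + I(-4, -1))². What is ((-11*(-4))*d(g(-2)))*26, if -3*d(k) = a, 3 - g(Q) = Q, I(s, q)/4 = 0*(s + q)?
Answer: -18304/3 ≈ -6101.3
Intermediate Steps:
I(s, q) = 0 (I(s, q) = 4*(0*(s + q)) = 4*(0*(q + s)) = 4*0 = 0)
g(Q) = 3 - Q
a = 16 (a = (-4 + 0)² = (-4)² = 16)
d(k) = -16/3 (d(k) = -⅓*16 = -16/3)
((-11*(-4))*d(g(-2)))*26 = (-11*(-4)*(-16/3))*26 = (44*(-16/3))*26 = -704/3*26 = -18304/3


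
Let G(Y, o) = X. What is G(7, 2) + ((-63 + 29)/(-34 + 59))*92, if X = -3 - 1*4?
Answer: -3303/25 ≈ -132.12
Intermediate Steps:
X = -7 (X = -3 - 4 = -7)
G(Y, o) = -7
G(7, 2) + ((-63 + 29)/(-34 + 59))*92 = -7 + ((-63 + 29)/(-34 + 59))*92 = -7 - 34/25*92 = -7 - 3128/25 = -3303/25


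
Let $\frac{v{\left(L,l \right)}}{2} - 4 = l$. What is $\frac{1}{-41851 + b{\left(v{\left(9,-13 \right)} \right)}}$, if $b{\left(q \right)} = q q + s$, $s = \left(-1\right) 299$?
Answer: $- \frac{1}{41826} \approx -2.3909 \cdot 10^{-5}$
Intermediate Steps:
$s = -299$
$v{\left(L,l \right)} = 8 + 2 l$
$b{\left(q \right)} = -299 + q^{2}$ ($b{\left(q \right)} = q q - 299 = q^{2} - 299 = -299 + q^{2}$)
$\frac{1}{-41851 + b{\left(v{\left(9,-13 \right)} \right)}} = \frac{1}{-41851 - \left(299 - \left(8 + 2 \left(-13\right)\right)^{2}\right)} = \frac{1}{-41851 - \left(299 - \left(8 - 26\right)^{2}\right)} = \frac{1}{-41851 - \left(299 - \left(-18\right)^{2}\right)} = \frac{1}{-41851 + \left(-299 + 324\right)} = \frac{1}{-41851 + 25} = \frac{1}{-41826} = - \frac{1}{41826}$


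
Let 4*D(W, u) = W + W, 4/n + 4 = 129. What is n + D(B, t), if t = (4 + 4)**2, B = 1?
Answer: 133/250 ≈ 0.53200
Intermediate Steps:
n = 4/125 (n = 4/(-4 + 129) = 4/125 ≈ 0.032000)
t = 64 (t = 8**2 = 64)
D(W, u) = W/2 (D(W, u) = (W + W)/4 = (2*W)/4 = W/2)
n + D(B, t) = 4/125 + (1/2)*1 = 4/125 + 1/2 = 133/250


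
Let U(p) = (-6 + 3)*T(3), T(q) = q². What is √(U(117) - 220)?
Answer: I*√247 ≈ 15.716*I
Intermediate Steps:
U(p) = -27 (U(p) = (-6 + 3)*3² = -3*9 = -27)
√(U(117) - 220) = √(-27 - 220) = √(-247) = I*√247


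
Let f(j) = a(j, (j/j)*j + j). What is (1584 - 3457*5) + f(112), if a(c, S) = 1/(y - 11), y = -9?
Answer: -314021/20 ≈ -15701.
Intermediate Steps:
a(c, S) = -1/20 (a(c, S) = 1/(-9 - 11) = 1/(-20) = -1/20)
f(j) = -1/20
(1584 - 3457*5) + f(112) = (1584 - 3457*5) - 1/20 = (1584 - 17285) - 1/20 = -15701 - 1/20 = -314021/20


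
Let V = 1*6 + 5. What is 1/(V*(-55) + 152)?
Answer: -1/453 ≈ -0.0022075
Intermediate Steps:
V = 11 (V = 6 + 5 = 11)
1/(V*(-55) + 152) = 1/(11*(-55) + 152) = 1/(-605 + 152) = 1/(-453) = -1/453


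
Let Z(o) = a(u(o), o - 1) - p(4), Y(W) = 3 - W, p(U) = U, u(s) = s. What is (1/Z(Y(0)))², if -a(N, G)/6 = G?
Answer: 1/256 ≈ 0.0039063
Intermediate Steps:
a(N, G) = -6*G
Z(o) = 2 - 6*o (Z(o) = -6*(o - 1) - 1*4 = -6*(-1 + o) - 4 = (6 - 6*o) - 4 = 2 - 6*o)
(1/Z(Y(0)))² = (1/(2 - 6*(3 - 1*0)))² = (1/(2 - 6*(3 + 0)))² = (1/(2 - 6*3))² = (1/(2 - 18))² = (1/(-16))² = (-1/16)² = 1/256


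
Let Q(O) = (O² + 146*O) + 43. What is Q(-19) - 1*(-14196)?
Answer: 11826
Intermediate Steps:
Q(O) = 43 + O² + 146*O
Q(-19) - 1*(-14196) = (43 + (-19)² + 146*(-19)) - 1*(-14196) = (43 + 361 - 2774) + 14196 = -2370 + 14196 = 11826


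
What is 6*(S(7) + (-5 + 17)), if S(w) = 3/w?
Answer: 522/7 ≈ 74.571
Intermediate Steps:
6*(S(7) + (-5 + 17)) = 6*(3/7 + (-5 + 17)) = 6*(3*(1/7) + 12) = 6*(3/7 + 12) = 6*(87/7) = 522/7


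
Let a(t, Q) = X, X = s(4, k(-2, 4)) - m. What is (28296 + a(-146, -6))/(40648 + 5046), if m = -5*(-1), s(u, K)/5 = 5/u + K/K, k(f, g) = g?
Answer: 113209/182776 ≈ 0.61939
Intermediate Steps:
s(u, K) = 5 + 25/u (s(u, K) = 5*(5/u + K/K) = 5*(5/u + 1) = 5*(1 + 5/u) = 5 + 25/u)
m = 5
X = 25/4 (X = (5 + 25/4) - 1*5 = (5 + 25*(¼)) - 5 = (5 + 25/4) - 5 = 45/4 - 5 = 25/4 ≈ 6.2500)
a(t, Q) = 25/4
(28296 + a(-146, -6))/(40648 + 5046) = (28296 + 25/4)/(40648 + 5046) = (113209/4)/45694 = (113209/4)*(1/45694) = 113209/182776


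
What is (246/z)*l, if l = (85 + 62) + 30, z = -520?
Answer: -21771/260 ≈ -83.735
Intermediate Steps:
l = 177 (l = 147 + 30 = 177)
(246/z)*l = (246/(-520))*177 = (246*(-1/520))*177 = -123/260*177 = -21771/260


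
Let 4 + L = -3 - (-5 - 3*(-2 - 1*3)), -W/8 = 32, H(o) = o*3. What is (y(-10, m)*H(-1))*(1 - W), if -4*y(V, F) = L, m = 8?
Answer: -13107/4 ≈ -3276.8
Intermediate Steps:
H(o) = 3*o
W = -256 (W = -8*32 = -256)
L = -17 (L = -4 + (-3 - (-5 - 3*(-2 - 1*3))) = -4 + (-3 - (-5 - 3*(-2 - 3))) = -4 + (-3 - (-5 - 3*(-5))) = -4 + (-3 - (-5 + 15)) = -4 + (-3 - 1*10) = -4 + (-3 - 10) = -4 - 13 = -17)
y(V, F) = 17/4 (y(V, F) = -1/4*(-17) = 17/4)
(y(-10, m)*H(-1))*(1 - W) = (17*(3*(-1))/4)*(1 - 1*(-256)) = ((17/4)*(-3))*(1 + 256) = -51/4*257 = -13107/4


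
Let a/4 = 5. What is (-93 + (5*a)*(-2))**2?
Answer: 85849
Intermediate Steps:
a = 20 (a = 4*5 = 20)
(-93 + (5*a)*(-2))**2 = (-93 + (5*20)*(-2))**2 = (-93 + 100*(-2))**2 = (-93 - 200)**2 = (-293)**2 = 85849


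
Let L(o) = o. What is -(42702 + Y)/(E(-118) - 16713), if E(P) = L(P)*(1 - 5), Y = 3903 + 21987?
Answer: 68592/16241 ≈ 4.2234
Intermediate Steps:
Y = 25890
E(P) = -4*P (E(P) = P*(1 - 5) = P*(-4) = -4*P)
-(42702 + Y)/(E(-118) - 16713) = -(42702 + 25890)/(-4*(-118) - 16713) = -68592/(472 - 16713) = -68592/(-16241) = -68592*(-1)/16241 = -1*(-68592/16241) = 68592/16241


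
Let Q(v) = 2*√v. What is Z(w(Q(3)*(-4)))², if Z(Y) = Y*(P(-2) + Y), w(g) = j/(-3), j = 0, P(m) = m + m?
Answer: 0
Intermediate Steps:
P(m) = 2*m
w(g) = 0 (w(g) = 0/(-3) = 0*(-⅓) = 0)
Z(Y) = Y*(-4 + Y) (Z(Y) = Y*(2*(-2) + Y) = Y*(-4 + Y))
Z(w(Q(3)*(-4)))² = (0*(-4 + 0))² = (0*(-4))² = 0² = 0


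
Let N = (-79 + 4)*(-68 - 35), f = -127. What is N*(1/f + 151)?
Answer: 148134600/127 ≈ 1.1664e+6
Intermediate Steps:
N = 7725 (N = -75*(-103) = 7725)
N*(1/f + 151) = 7725*(1/(-127) + 151) = 7725*(-1/127 + 151) = 7725*(19176/127) = 148134600/127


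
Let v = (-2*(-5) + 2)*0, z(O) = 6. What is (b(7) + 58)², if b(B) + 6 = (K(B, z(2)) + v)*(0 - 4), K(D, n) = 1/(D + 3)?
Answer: 66564/25 ≈ 2662.6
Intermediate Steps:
v = 0 (v = (10 + 2)*0 = 12*0 = 0)
K(D, n) = 1/(3 + D)
b(B) = -6 - 4/(3 + B) (b(B) = -6 + (1/(3 + B) + 0)*(0 - 4) = -6 - 4/(3 + B))
(b(7) + 58)² = (2*(-11 - 3*7)/(3 + 7) + 58)² = (2*(-11 - 21)/10 + 58)² = (2*(⅒)*(-32) + 58)² = (-32/5 + 58)² = (258/5)² = 66564/25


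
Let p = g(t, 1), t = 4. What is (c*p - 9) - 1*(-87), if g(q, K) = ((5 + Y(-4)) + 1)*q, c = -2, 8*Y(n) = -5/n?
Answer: 115/4 ≈ 28.750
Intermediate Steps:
Y(n) = -5/(8*n) (Y(n) = (-5/n)/8 = -5/(8*n))
g(q, K) = 197*q/32 (g(q, K) = ((5 - 5/8/(-4)) + 1)*q = ((5 - 5/8*(-¼)) + 1)*q = ((5 + 5/32) + 1)*q = (165/32 + 1)*q = 197*q/32)
p = 197/8 (p = (197/32)*4 = 197/8 ≈ 24.625)
(c*p - 9) - 1*(-87) = (-2*197/8 - 9) - 1*(-87) = (-197/4 - 9) + 87 = -233/4 + 87 = 115/4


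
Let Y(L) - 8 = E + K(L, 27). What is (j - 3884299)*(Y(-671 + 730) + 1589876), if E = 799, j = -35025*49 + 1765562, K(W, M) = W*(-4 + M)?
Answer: -6105412902480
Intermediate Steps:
j = 49337 (j = -1716225 + 1765562 = 49337)
Y(L) = 807 + 23*L (Y(L) = 8 + (799 + L*(-4 + 27)) = 8 + (799 + L*23) = 8 + (799 + 23*L) = 807 + 23*L)
(j - 3884299)*(Y(-671 + 730) + 1589876) = (49337 - 3884299)*((807 + 23*(-671 + 730)) + 1589876) = -3834962*((807 + 23*59) + 1589876) = -3834962*((807 + 1357) + 1589876) = -3834962*(2164 + 1589876) = -3834962*1592040 = -6105412902480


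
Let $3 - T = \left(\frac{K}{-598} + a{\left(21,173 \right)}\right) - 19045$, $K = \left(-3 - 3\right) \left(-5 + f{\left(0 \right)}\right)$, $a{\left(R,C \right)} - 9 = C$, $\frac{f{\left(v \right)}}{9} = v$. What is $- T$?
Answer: $- \frac{5640949}{299} \approx -18866.0$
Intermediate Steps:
$f{\left(v \right)} = 9 v$
$a{\left(R,C \right)} = 9 + C$
$K = 30$ ($K = \left(-3 - 3\right) \left(-5 + 9 \cdot 0\right) = - 6 \left(-5 + 0\right) = \left(-6\right) \left(-5\right) = 30$)
$T = \frac{5640949}{299}$ ($T = 3 - \left(\left(\frac{30}{-598} + \left(9 + 173\right)\right) - 19045\right) = 3 - \left(\left(30 \left(- \frac{1}{598}\right) + 182\right) - 19045\right) = 3 - \left(\left(- \frac{15}{299} + 182\right) - 19045\right) = 3 - \left(\frac{54403}{299} - 19045\right) = 3 - - \frac{5640052}{299} = 3 + \frac{5640052}{299} = \frac{5640949}{299} \approx 18866.0$)
$- T = \left(-1\right) \frac{5640949}{299} = - \frac{5640949}{299}$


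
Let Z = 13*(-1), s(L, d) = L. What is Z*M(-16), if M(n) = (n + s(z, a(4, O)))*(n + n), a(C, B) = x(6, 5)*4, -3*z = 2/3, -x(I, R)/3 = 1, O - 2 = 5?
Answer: -60736/9 ≈ -6748.4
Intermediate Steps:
O = 7 (O = 2 + 5 = 7)
x(I, R) = -3 (x(I, R) = -3*1 = -3)
z = -2/9 (z = -2/(3*3) = -1/3*2/3 = -2/9 ≈ -0.22222)
a(C, B) = -12 (a(C, B) = -3*4 = -12)
Z = -13
M(n) = 2*n*(-2/9 + n) (M(n) = (n - 2/9)*(n + n) = (-2/9 + n)*(2*n) = 2*n*(-2/9 + n))
Z*M(-16) = -26*(-16)*(-2 + 9*(-16))/9 = -26*(-16)*(-2 - 144)/9 = -26*(-16)*(-146)/9 = -13*4672/9 = -60736/9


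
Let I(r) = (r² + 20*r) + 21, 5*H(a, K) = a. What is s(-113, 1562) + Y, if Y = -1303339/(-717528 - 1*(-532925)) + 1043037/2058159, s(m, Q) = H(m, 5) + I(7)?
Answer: 7262374364859/37249247635 ≈ 194.97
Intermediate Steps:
H(a, K) = a/5
I(r) = 21 + r² + 20*r
s(m, Q) = 210 + m/5 (s(m, Q) = m/5 + (21 + 7² + 20*7) = m/5 + (21 + 49 + 140) = m/5 + 210 = 210 + m/5)
Y = 56373071612/7449849527 (Y = -1303339/(-717528 + 532925) + 1043037*(1/2058159) = -1303339/(-184603) + 347679/686053 = -1303339*(-1/184603) + 347679/686053 = 76667/10859 + 347679/686053 = 56373071612/7449849527 ≈ 7.5670)
s(-113, 1562) + Y = (210 + (⅕)*(-113)) + 56373071612/7449849527 = (210 - 113/5) + 56373071612/7449849527 = 937/5 + 56373071612/7449849527 = 7262374364859/37249247635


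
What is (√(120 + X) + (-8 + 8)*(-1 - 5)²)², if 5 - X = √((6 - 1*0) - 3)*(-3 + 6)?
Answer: 125 - 3*√3 ≈ 119.80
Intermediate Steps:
X = 5 - 3*√3 (X = 5 - √((6 - 1*0) - 3)*(-3 + 6) = 5 - √((6 + 0) - 3)*3 = 5 - √(6 - 3)*3 = 5 - √3*3 = 5 - 3*√3 ≈ -0.19615)
(√(120 + X) + (-8 + 8)*(-1 - 5)²)² = (√(120 + (5 - 3*√3)) + (-8 + 8)*(-1 - 5)²)² = (√(125 - 3*√3) + 0*(-6)²)² = (√(125 - 3*√3) + 0*36)² = (√(125 - 3*√3) + 0)² = (√(125 - 3*√3))² = 125 - 3*√3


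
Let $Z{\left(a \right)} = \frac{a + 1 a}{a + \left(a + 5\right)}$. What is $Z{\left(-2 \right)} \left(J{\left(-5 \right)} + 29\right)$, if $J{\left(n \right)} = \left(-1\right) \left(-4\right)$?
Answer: $-132$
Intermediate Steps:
$J{\left(n \right)} = 4$
$Z{\left(a \right)} = \frac{2 a}{5 + 2 a}$ ($Z{\left(a \right)} = \frac{a + a}{a + \left(5 + a\right)} = \frac{2 a}{5 + 2 a}$)
$Z{\left(-2 \right)} \left(J{\left(-5 \right)} + 29\right) = 2 \left(-2\right) \frac{1}{5 + 2 \left(-2\right)} \left(4 + 29\right) = 2 \left(-2\right) \frac{1}{5 - 4} \cdot 33 = 2 \left(-2\right) 1^{-1} \cdot 33 = 2 \left(-2\right) 1 \cdot 33 = \left(-4\right) 33 = -132$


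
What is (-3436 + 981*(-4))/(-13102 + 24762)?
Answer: -368/583 ≈ -0.63122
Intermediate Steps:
(-3436 + 981*(-4))/(-13102 + 24762) = (-3436 - 3924)/11660 = -7360*1/11660 = -368/583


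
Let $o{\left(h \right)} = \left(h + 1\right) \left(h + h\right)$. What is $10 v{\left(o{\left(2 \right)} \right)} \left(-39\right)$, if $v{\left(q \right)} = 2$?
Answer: $-780$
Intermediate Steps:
$o{\left(h \right)} = 2 h \left(1 + h\right)$ ($o{\left(h \right)} = \left(1 + h\right) 2 h = 2 h \left(1 + h\right)$)
$10 v{\left(o{\left(2 \right)} \right)} \left(-39\right) = 10 \cdot 2 \left(-39\right) = 20 \left(-39\right) = -780$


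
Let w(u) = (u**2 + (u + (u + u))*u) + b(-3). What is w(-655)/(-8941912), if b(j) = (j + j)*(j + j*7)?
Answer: -429061/2235478 ≈ -0.19193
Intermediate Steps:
b(j) = 16*j**2 (b(j) = (2*j)*(j + 7*j) = (2*j)*(8*j) = 16*j**2)
w(u) = 144 + 4*u**2 (w(u) = (u**2 + (u + (u + u))*u) + 16*(-3)**2 = (u**2 + (u + 2*u)*u) + 16*9 = (u**2 + (3*u)*u) + 144 = (u**2 + 3*u**2) + 144 = 4*u**2 + 144 = 144 + 4*u**2)
w(-655)/(-8941912) = (144 + 4*(-655)**2)/(-8941912) = (144 + 4*429025)*(-1/8941912) = (144 + 1716100)*(-1/8941912) = 1716244*(-1/8941912) = -429061/2235478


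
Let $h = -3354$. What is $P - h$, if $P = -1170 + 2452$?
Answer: $4636$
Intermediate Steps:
$P = 1282$
$P - h = 1282 - -3354 = 1282 + 3354 = 4636$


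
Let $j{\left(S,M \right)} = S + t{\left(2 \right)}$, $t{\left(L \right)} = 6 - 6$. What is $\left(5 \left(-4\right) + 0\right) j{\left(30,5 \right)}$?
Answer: $-600$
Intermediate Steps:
$t{\left(L \right)} = 0$ ($t{\left(L \right)} = 6 - 6 = 0$)
$j{\left(S,M \right)} = S$ ($j{\left(S,M \right)} = S + 0 = S$)
$\left(5 \left(-4\right) + 0\right) j{\left(30,5 \right)} = \left(5 \left(-4\right) + 0\right) 30 = \left(-20 + 0\right) 30 = \left(-20\right) 30 = -600$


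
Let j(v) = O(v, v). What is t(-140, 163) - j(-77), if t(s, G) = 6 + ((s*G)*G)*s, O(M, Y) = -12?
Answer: 520752418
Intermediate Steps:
j(v) = -12
t(s, G) = 6 + G²*s² (t(s, G) = 6 + ((G*s)*G)*s = 6 + (s*G²)*s = 6 + G²*s²)
t(-140, 163) - j(-77) = (6 + 163²*(-140)²) - 1*(-12) = (6 + 26569*19600) + 12 = (6 + 520752400) + 12 = 520752406 + 12 = 520752418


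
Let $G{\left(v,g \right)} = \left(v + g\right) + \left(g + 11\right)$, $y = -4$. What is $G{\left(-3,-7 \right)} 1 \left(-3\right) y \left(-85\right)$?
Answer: $6120$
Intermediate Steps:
$G{\left(v,g \right)} = 11 + v + 2 g$ ($G{\left(v,g \right)} = \left(g + v\right) + \left(11 + g\right) = 11 + v + 2 g$)
$G{\left(-3,-7 \right)} 1 \left(-3\right) y \left(-85\right) = \left(11 - 3 + 2 \left(-7\right)\right) 1 \left(-3\right) \left(-4\right) \left(-85\right) = \left(11 - 3 - 14\right) \left(\left(-3\right) \left(-4\right)\right) \left(-85\right) = \left(-6\right) 12 \left(-85\right) = \left(-72\right) \left(-85\right) = 6120$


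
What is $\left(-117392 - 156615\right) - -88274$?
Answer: $-185733$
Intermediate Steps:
$\left(-117392 - 156615\right) - -88274 = -274007 + 88274 = -185733$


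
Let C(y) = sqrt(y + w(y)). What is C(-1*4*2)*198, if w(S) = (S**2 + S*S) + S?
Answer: 792*sqrt(7) ≈ 2095.4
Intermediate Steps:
w(S) = S + 2*S**2 (w(S) = (S**2 + S**2) + S = 2*S**2 + S = S + 2*S**2)
C(y) = sqrt(y + y*(1 + 2*y))
C(-1*4*2)*198 = (sqrt(2)*sqrt((-1*4*2)*(1 - 1*4*2)))*198 = (sqrt(2)*sqrt((-4*2)*(1 - 4*2)))*198 = (sqrt(2)*sqrt(-8*(1 - 8)))*198 = (sqrt(2)*sqrt(-8*(-7)))*198 = (sqrt(2)*sqrt(56))*198 = (sqrt(2)*(2*sqrt(14)))*198 = (4*sqrt(7))*198 = 792*sqrt(7)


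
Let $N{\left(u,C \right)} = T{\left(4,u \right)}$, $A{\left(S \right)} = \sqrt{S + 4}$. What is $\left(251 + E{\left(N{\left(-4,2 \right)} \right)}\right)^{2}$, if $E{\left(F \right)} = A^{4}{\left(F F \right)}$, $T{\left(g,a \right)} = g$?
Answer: $423801$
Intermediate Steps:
$A{\left(S \right)} = \sqrt{4 + S}$
$N{\left(u,C \right)} = 4$
$E{\left(F \right)} = \left(4 + F^{2}\right)^{2}$ ($E{\left(F \right)} = \left(\sqrt{4 + F F}\right)^{4} = \left(\sqrt{4 + F^{2}}\right)^{4} = \left(4 + F^{2}\right)^{2}$)
$\left(251 + E{\left(N{\left(-4,2 \right)} \right)}\right)^{2} = \left(251 + \left(4 + 4^{2}\right)^{2}\right)^{2} = \left(251 + \left(4 + 16\right)^{2}\right)^{2} = \left(251 + 20^{2}\right)^{2} = \left(251 + 400\right)^{2} = 651^{2} = 423801$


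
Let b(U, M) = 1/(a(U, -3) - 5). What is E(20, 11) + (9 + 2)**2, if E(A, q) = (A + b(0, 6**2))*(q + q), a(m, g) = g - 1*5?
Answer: 7271/13 ≈ 559.31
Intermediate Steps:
a(m, g) = -5 + g (a(m, g) = g - 5 = -5 + g)
b(U, M) = -1/13 (b(U, M) = 1/((-5 - 3) - 5) = 1/(-8 - 5) = 1/(-13) = -1/13)
E(A, q) = 2*q*(-1/13 + A) (E(A, q) = (A - 1/13)*(q + q) = (-1/13 + A)*(2*q) = 2*q*(-1/13 + A))
E(20, 11) + (9 + 2)**2 = (2/13)*11*(-1 + 13*20) + (9 + 2)**2 = (2/13)*11*(-1 + 260) + 11**2 = (2/13)*11*259 + 121 = 5698/13 + 121 = 7271/13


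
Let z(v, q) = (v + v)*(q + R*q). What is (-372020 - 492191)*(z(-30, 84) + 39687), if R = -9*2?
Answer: -108343540437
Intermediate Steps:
R = -18
z(v, q) = -34*q*v (z(v, q) = (v + v)*(q - 18*q) = (2*v)*(-17*q) = -34*q*v)
(-372020 - 492191)*(z(-30, 84) + 39687) = (-372020 - 492191)*(-34*84*(-30) + 39687) = -864211*(85680 + 39687) = -864211*125367 = -108343540437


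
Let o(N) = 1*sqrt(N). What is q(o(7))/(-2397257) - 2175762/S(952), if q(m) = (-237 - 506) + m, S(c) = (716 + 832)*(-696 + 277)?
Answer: 869390433925/259148276214 - sqrt(7)/2397257 ≈ 3.3548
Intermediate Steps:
o(N) = sqrt(N)
S(c) = -648612 (S(c) = 1548*(-419) = -648612)
q(m) = -743 + m
q(o(7))/(-2397257) - 2175762/S(952) = (-743 + sqrt(7))/(-2397257) - 2175762/(-648612) = (-743 + sqrt(7))*(-1/2397257) - 2175762*(-1/648612) = (743/2397257 - sqrt(7)/2397257) + 362627/108102 = 869390433925/259148276214 - sqrt(7)/2397257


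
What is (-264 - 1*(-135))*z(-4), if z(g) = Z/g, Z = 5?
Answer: 645/4 ≈ 161.25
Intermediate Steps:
z(g) = 5/g
(-264 - 1*(-135))*z(-4) = (-264 - 1*(-135))*(5/(-4)) = (-264 + 135)*(5*(-¼)) = -129*(-5/4) = 645/4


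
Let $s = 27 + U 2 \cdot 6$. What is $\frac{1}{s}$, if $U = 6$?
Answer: $\frac{1}{99} \approx 0.010101$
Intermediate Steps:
$s = 99$ ($s = 27 + 6 \cdot 2 \cdot 6 = 27 + 6 \cdot 12 = 27 + 72 = 99$)
$\frac{1}{s} = \frac{1}{99}$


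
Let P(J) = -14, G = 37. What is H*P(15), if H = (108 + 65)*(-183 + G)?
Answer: 353612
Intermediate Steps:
H = -25258 (H = (108 + 65)*(-183 + 37) = 173*(-146) = -25258)
H*P(15) = -25258*(-14) = 353612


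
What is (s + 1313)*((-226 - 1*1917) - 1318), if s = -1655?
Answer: 1183662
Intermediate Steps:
(s + 1313)*((-226 - 1*1917) - 1318) = (-1655 + 1313)*((-226 - 1*1917) - 1318) = -342*((-226 - 1917) - 1318) = -342*(-2143 - 1318) = -342*(-3461) = 1183662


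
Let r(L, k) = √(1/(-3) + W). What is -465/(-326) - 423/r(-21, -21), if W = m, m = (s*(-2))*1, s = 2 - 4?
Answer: 465/326 - 423*√33/11 ≈ -219.48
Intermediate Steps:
s = -2
m = 4 (m = -2*(-2)*1 = 4*1 = 4)
W = 4
r(L, k) = √33/3 (r(L, k) = √(1/(-3) + 4) = √(-⅓ + 4) = √(11/3) = √33/3)
-465/(-326) - 423/r(-21, -21) = -465/(-326) - 423*√33/11 = -465*(-1/326) - 423*√33/11 = 465/326 - 423*√33/11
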